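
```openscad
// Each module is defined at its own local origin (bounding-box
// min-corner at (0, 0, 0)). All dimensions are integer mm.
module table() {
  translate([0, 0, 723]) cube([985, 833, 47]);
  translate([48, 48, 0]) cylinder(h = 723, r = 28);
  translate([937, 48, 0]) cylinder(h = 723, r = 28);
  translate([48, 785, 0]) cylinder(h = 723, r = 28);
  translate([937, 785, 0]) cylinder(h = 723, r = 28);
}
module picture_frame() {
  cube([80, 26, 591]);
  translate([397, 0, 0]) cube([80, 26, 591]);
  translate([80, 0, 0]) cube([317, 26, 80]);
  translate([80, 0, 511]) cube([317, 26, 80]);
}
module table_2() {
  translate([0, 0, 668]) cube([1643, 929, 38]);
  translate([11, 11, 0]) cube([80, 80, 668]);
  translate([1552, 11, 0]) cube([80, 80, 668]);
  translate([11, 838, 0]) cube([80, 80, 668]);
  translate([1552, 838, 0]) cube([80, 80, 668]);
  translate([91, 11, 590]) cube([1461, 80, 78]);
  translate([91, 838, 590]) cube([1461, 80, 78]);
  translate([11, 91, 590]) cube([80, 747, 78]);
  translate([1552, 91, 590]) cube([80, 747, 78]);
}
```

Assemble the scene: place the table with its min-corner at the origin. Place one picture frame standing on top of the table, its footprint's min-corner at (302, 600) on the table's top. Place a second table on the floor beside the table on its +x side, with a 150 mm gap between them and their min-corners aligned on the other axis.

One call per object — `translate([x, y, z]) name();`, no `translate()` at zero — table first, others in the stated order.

table();
translate([302, 600, 770]) picture_frame();
translate([1135, 0, 0]) table_2();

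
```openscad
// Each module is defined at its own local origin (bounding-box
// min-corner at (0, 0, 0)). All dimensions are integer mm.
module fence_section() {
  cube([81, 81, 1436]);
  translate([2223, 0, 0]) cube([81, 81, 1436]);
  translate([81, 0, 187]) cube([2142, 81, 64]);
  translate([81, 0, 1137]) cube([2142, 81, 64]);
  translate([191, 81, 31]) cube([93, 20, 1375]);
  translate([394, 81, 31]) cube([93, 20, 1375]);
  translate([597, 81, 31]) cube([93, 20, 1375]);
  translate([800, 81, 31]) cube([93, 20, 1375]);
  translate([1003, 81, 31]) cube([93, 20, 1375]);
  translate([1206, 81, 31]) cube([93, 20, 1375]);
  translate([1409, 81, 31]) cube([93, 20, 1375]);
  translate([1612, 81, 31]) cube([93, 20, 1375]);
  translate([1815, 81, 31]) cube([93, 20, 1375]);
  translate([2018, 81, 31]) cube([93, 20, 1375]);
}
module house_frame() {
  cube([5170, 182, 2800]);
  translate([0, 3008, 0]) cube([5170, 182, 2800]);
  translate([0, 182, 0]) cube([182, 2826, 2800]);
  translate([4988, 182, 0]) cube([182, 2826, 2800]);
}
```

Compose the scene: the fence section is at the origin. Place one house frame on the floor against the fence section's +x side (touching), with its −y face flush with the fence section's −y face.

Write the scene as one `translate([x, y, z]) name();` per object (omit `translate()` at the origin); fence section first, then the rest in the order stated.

fence_section();
translate([2304, 0, 0]) house_frame();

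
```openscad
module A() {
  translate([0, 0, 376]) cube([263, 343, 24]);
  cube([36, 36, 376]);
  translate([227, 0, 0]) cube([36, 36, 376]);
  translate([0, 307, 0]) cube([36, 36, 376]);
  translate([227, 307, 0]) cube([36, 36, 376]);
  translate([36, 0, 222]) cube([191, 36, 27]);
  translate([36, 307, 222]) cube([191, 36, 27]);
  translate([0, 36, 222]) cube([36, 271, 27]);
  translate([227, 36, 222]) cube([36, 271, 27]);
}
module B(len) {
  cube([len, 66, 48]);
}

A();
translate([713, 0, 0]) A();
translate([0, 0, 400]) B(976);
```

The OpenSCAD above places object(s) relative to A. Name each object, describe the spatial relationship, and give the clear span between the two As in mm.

A is a stool. B is a beam. A beam spans the tops of two stools. The clear span between the two stools is 450 mm.

Second stool starts at x = 713; first ends at x = 263; clear span = 713 − 263 = 450 mm.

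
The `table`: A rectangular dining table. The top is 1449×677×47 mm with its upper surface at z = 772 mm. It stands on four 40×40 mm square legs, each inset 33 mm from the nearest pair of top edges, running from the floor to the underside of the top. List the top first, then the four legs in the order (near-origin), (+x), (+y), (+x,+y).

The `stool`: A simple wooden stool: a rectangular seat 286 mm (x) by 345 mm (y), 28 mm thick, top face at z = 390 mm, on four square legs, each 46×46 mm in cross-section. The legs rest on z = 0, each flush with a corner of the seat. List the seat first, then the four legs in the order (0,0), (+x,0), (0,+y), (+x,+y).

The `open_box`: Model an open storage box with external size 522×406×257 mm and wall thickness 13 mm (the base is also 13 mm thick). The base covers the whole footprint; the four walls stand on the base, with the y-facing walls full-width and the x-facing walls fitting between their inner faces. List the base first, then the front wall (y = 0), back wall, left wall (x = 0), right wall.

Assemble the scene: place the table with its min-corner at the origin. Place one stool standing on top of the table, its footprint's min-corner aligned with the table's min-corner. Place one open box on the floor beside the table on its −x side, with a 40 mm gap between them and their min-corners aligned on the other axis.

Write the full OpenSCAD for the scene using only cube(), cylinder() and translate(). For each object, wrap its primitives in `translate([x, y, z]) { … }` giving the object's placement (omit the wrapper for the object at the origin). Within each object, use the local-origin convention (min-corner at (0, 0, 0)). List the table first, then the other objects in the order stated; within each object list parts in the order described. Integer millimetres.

translate([0, 0, 725]) cube([1449, 677, 47]);
translate([33, 33, 0]) cube([40, 40, 725]);
translate([1376, 33, 0]) cube([40, 40, 725]);
translate([33, 604, 0]) cube([40, 40, 725]);
translate([1376, 604, 0]) cube([40, 40, 725]);
translate([0, 0, 772]) {
  translate([0, 0, 362]) cube([286, 345, 28]);
  cube([46, 46, 362]);
  translate([240, 0, 0]) cube([46, 46, 362]);
  translate([0, 299, 0]) cube([46, 46, 362]);
  translate([240, 299, 0]) cube([46, 46, 362]);
}
translate([-562, 0, 0]) {
  cube([522, 406, 13]);
  translate([0, 0, 13]) cube([522, 13, 244]);
  translate([0, 393, 13]) cube([522, 13, 244]);
  translate([0, 13, 13]) cube([13, 380, 244]);
  translate([509, 13, 13]) cube([13, 380, 244]);
}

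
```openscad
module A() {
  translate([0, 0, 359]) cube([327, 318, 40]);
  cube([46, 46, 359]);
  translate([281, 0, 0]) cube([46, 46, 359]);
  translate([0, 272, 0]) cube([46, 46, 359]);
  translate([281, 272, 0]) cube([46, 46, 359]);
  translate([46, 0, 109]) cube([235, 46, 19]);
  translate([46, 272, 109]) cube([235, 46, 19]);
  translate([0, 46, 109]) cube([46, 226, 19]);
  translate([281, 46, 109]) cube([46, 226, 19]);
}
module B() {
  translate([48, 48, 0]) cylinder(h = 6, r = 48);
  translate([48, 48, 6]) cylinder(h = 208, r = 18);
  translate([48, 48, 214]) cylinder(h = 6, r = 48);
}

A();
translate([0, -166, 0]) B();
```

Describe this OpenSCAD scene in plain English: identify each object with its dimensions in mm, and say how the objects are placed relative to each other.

A is a four-legged stool. The seat is 327×318 mm, 40 mm thick, top at z = 399 mm. It stands on four square legs, each 46×46 mm in cross-section, from z = 0 to the seat underside, each flush with a corner of the seat. Four stretchers, 46 mm wide and 19 mm tall, connect adjacent legs with their undersides at z = 109 mm, each running between the inner faces of the legs it joins and aligned with the legs' outer faces on the other axis.

B is a spool: two coaxial disc flanges of radius 48 mm and thickness 6 mm, joined by a core cylinder of radius 18 mm and height 208 mm. The lower flange rests on z = 0 and the three cylinders share a vertical axis.

The spool is on the floor beside the stool on its −y side.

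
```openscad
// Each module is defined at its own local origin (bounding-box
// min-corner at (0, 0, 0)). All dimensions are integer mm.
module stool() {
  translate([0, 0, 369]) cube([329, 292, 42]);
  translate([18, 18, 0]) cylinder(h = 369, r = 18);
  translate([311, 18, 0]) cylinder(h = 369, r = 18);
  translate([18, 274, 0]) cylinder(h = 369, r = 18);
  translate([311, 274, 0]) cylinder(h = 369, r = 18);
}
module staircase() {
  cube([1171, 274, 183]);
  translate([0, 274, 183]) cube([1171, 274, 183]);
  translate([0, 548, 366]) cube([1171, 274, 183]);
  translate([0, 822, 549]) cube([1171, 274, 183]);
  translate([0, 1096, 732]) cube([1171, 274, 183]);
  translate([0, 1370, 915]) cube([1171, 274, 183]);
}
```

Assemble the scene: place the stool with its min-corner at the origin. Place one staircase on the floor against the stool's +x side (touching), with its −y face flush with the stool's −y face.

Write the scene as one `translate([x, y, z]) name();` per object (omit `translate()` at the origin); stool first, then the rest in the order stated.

stool();
translate([329, 0, 0]) staircase();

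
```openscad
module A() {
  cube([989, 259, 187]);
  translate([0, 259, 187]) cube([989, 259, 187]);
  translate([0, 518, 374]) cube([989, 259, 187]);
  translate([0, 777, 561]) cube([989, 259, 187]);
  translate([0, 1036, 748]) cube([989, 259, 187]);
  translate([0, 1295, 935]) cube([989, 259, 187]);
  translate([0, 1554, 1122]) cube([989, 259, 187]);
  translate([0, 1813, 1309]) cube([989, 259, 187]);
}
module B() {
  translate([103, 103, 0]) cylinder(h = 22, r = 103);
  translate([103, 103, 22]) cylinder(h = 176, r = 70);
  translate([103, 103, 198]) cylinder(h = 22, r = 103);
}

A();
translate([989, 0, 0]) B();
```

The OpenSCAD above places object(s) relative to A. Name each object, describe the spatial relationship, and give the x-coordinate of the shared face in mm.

The staircase's +x face and the spool's −x face are both at x = 989 mm.

A is a staircase. B is a spool. The spool is against the staircase's +x side, with their −y faces flush. The x-coordinate of the shared face is 989 mm.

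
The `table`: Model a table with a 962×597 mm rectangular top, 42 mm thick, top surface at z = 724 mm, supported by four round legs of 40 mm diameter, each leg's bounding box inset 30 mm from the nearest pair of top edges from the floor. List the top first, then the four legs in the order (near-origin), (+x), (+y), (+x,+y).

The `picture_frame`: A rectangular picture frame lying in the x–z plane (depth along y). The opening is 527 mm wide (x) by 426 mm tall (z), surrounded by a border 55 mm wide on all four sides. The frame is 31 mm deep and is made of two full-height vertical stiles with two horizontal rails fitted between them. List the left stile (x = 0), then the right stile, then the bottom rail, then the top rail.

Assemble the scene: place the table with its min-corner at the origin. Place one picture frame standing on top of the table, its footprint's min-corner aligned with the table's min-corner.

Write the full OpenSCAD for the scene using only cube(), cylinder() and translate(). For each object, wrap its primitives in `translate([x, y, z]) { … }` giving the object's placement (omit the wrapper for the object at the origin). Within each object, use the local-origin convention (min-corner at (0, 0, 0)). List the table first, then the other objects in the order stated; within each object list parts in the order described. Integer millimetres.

translate([0, 0, 682]) cube([962, 597, 42]);
translate([50, 50, 0]) cylinder(h = 682, r = 20);
translate([912, 50, 0]) cylinder(h = 682, r = 20);
translate([50, 547, 0]) cylinder(h = 682, r = 20);
translate([912, 547, 0]) cylinder(h = 682, r = 20);
translate([0, 0, 724]) {
  cube([55, 31, 536]);
  translate([582, 0, 0]) cube([55, 31, 536]);
  translate([55, 0, 0]) cube([527, 31, 55]);
  translate([55, 0, 481]) cube([527, 31, 55]);
}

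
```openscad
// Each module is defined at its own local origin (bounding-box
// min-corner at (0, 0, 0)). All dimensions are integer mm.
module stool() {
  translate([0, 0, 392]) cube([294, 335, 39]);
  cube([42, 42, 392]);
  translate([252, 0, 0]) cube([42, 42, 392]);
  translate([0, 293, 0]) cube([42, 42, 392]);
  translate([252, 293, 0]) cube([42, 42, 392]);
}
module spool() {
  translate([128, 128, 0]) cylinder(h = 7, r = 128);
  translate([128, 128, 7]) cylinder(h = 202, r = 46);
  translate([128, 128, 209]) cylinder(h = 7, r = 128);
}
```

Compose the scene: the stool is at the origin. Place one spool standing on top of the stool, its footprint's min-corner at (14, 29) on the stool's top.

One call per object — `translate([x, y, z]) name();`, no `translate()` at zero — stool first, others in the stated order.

stool();
translate([14, 29, 431]) spool();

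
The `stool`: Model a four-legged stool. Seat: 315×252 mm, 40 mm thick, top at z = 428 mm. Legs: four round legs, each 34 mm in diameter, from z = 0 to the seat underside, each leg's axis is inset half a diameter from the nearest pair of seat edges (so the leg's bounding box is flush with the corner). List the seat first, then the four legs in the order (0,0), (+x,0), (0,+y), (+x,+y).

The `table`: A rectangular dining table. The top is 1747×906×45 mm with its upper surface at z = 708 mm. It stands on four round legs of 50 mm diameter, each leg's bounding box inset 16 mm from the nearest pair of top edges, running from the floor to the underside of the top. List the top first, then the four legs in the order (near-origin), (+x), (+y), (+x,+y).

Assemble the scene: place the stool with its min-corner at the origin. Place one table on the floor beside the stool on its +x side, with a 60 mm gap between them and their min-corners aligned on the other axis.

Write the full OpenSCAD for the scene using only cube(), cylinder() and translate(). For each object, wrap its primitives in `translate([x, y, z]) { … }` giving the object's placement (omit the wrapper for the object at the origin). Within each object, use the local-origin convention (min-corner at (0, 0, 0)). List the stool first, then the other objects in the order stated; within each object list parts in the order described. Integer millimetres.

translate([0, 0, 388]) cube([315, 252, 40]);
translate([17, 17, 0]) cylinder(h = 388, r = 17);
translate([298, 17, 0]) cylinder(h = 388, r = 17);
translate([17, 235, 0]) cylinder(h = 388, r = 17);
translate([298, 235, 0]) cylinder(h = 388, r = 17);
translate([375, 0, 0]) {
  translate([0, 0, 663]) cube([1747, 906, 45]);
  translate([41, 41, 0]) cylinder(h = 663, r = 25);
  translate([1706, 41, 0]) cylinder(h = 663, r = 25);
  translate([41, 865, 0]) cylinder(h = 663, r = 25);
  translate([1706, 865, 0]) cylinder(h = 663, r = 25);
}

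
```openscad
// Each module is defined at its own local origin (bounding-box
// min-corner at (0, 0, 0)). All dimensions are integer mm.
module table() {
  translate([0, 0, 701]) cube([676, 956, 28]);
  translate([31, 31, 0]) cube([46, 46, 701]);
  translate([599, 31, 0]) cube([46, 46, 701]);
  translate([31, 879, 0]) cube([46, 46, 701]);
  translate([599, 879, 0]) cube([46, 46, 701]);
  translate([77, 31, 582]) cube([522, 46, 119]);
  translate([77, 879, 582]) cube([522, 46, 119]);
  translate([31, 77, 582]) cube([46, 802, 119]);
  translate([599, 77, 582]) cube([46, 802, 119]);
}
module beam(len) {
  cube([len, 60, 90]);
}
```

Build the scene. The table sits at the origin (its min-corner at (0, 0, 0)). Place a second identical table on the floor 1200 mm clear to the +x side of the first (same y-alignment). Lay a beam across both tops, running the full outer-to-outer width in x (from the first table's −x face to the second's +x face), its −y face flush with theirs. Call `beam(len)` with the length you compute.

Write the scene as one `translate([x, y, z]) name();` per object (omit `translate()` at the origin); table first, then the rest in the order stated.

table();
translate([1876, 0, 0]) table();
translate([0, 0, 729]) beam(2552);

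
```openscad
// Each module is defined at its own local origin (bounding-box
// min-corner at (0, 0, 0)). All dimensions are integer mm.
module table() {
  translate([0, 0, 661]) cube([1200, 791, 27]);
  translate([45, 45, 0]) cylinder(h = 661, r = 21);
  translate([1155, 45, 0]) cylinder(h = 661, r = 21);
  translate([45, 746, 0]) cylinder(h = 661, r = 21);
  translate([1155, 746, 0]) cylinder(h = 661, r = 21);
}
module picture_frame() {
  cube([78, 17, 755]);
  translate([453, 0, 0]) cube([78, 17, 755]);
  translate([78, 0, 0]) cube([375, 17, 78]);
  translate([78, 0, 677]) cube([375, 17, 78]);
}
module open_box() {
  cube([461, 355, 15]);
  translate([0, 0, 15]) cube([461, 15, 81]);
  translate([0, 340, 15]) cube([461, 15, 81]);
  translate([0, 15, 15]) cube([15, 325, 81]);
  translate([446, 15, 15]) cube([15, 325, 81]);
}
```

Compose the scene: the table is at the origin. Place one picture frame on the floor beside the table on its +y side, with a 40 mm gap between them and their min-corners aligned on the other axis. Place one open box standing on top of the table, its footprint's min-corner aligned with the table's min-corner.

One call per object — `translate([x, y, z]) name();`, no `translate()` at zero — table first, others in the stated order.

table();
translate([0, 831, 0]) picture_frame();
translate([0, 0, 688]) open_box();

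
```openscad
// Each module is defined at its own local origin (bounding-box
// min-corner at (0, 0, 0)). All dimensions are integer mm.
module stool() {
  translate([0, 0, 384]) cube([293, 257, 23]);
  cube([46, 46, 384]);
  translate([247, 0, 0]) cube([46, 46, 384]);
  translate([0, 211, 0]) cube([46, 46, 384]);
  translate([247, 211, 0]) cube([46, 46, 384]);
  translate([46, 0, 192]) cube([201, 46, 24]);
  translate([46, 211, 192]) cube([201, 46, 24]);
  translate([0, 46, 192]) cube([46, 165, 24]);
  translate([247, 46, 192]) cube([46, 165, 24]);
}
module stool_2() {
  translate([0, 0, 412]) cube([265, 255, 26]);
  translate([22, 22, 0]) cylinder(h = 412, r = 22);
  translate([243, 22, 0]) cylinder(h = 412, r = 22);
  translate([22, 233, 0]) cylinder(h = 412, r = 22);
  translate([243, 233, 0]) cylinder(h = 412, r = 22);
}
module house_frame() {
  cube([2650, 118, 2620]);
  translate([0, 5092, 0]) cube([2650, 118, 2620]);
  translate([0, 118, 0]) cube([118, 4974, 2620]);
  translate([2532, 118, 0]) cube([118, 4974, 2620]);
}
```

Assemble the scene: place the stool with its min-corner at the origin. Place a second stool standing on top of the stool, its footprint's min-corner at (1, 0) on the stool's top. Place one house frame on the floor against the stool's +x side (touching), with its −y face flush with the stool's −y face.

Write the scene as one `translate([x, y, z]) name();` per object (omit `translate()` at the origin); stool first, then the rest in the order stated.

stool();
translate([1, 0, 407]) stool_2();
translate([293, 0, 0]) house_frame();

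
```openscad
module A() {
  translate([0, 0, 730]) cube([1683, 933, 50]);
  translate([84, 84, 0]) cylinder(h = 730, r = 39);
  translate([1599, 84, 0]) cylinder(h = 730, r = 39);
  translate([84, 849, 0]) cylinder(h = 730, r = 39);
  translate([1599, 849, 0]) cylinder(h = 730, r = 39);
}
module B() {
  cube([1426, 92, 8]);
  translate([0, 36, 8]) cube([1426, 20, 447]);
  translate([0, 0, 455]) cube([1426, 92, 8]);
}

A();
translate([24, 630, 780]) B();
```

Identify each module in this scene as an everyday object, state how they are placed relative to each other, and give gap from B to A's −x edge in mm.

The I-beam's min-x is at 24; the table's min-x is 0; gap = 24 mm.

A is a table. B is an I-beam. The I-beam is on top of the table. The gap from the I-beam to the table's −x edge is 24 mm.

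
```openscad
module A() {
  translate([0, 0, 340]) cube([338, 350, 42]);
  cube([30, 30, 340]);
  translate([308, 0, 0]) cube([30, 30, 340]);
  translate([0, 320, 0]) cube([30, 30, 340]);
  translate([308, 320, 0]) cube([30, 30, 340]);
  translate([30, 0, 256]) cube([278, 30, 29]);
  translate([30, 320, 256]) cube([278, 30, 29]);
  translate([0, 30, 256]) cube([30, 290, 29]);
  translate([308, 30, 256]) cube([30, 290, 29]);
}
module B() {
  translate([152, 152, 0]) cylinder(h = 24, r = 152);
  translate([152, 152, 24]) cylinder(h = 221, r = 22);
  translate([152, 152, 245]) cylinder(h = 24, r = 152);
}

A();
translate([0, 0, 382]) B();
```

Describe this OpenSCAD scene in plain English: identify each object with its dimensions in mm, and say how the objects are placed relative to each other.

A is a four-legged stool. The seat is 338×350 mm, 42 mm thick, top at z = 382 mm. It stands on four square legs, each 30×30 mm in cross-section, from z = 0 to the seat underside, each flush with a corner of the seat. Four stretchers, 30 mm wide and 29 mm tall, connect adjacent legs with their undersides at z = 256 mm, each running between the inner faces of the legs it joins and aligned with the legs' outer faces on the other axis.

B is a spool: two coaxial disc flanges of radius 152 mm and thickness 24 mm, joined by a core cylinder of radius 22 mm and height 221 mm. The lower flange rests on z = 0 and the three cylinders share a vertical axis.

The spool is on top of the stool.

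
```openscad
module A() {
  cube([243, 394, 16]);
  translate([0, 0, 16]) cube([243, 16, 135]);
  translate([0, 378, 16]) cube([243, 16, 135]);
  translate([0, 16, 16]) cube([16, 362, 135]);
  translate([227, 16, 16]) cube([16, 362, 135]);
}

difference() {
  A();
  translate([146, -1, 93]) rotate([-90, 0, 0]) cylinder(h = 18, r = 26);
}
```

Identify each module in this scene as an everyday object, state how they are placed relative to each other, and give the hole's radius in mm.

A is an open box. The open box has a circular hole through its front wall. The hole's radius is 26 mm.

The subtracted cylinder has r = 26 mm.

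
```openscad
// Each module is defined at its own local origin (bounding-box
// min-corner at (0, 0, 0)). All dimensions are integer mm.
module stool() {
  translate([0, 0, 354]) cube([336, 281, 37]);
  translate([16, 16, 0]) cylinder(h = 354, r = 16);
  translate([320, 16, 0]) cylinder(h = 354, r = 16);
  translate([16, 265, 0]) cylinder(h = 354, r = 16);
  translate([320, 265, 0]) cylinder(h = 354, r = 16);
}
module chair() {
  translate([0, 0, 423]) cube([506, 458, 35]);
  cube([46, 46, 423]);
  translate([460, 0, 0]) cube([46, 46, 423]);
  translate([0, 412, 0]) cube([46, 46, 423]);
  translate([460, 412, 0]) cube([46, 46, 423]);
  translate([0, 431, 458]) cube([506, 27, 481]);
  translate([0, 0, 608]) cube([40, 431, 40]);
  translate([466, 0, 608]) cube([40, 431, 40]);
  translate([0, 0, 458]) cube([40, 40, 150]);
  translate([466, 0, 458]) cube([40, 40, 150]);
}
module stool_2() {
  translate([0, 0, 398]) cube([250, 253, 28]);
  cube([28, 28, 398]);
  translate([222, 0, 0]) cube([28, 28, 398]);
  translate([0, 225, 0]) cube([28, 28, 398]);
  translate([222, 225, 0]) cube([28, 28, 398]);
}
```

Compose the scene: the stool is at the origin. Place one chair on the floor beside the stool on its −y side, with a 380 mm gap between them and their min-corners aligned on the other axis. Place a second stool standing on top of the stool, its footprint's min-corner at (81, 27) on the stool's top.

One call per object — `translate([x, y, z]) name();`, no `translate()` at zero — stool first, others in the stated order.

stool();
translate([0, -838, 0]) chair();
translate([81, 27, 391]) stool_2();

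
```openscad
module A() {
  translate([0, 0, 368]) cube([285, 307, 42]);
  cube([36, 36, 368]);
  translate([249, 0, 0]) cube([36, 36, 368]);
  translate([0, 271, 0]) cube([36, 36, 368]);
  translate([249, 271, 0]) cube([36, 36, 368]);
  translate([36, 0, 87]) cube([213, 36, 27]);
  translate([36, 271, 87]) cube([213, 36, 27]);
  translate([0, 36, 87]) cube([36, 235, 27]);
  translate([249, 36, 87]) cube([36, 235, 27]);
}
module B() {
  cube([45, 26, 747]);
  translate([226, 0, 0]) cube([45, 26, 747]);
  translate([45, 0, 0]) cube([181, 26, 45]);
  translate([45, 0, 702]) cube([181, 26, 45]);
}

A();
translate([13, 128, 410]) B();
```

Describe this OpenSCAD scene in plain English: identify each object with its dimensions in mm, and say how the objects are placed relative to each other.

A is a simple wooden stool: a rectangular seat 285 mm (x) by 307 mm (y), 42 mm thick, top face at z = 410 mm, on four square legs, each 36×36 mm in cross-section. The legs rest on z = 0, each flush with a corner of the seat. Four stretchers, 36 mm wide and 27 mm tall, connect adjacent legs with their undersides at z = 87 mm, each running between the inner faces of the legs it joins and aligned with the legs' outer faces on the other axis.

B is a picture frame with a 181×657 mm rectangular opening (x by z) and a uniform 45 mm border on every side. Frame depth is 26 mm along y. It is built from two vertical stiles running the full outside height and two horizontal rails spanning the gap between the stiles.

The picture frame is on top of the stool.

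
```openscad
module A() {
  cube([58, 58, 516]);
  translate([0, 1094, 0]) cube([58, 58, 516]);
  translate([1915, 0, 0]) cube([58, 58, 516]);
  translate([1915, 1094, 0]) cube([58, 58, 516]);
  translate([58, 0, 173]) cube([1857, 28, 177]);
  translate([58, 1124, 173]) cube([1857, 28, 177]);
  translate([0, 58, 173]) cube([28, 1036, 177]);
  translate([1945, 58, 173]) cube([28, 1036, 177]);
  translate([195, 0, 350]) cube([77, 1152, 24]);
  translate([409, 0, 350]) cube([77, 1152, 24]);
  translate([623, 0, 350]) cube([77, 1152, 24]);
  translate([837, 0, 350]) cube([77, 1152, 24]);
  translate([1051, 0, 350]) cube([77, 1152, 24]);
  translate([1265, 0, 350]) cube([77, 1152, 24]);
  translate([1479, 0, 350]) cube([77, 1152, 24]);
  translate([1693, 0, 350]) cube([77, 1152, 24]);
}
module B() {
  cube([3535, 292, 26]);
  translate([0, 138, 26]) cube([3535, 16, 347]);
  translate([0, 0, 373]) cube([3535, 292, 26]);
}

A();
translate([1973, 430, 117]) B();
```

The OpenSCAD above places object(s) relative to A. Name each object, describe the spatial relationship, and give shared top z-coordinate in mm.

Both tops at z = 516 mm.

A is a bed frame. B is an I-beam. The I-beam is beside the bed frame with their tops flush at z = 516. The shared top z-coordinate is 516 mm.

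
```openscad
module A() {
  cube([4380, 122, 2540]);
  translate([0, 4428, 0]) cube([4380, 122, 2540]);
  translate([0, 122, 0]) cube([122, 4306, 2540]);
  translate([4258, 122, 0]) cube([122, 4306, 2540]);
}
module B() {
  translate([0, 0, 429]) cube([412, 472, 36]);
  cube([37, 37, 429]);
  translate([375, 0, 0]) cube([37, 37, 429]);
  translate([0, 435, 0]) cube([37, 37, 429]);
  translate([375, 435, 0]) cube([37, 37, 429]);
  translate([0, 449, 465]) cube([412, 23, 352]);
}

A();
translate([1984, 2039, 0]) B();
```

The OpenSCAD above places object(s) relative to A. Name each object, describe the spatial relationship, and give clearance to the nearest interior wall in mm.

A is a house frame. B is a chair. The chair sits inside the house frame, centred. The clearance to the nearest interior wall is 1862 mm.

Clearances: x = 1862, y = 1917; minimum 1862 mm.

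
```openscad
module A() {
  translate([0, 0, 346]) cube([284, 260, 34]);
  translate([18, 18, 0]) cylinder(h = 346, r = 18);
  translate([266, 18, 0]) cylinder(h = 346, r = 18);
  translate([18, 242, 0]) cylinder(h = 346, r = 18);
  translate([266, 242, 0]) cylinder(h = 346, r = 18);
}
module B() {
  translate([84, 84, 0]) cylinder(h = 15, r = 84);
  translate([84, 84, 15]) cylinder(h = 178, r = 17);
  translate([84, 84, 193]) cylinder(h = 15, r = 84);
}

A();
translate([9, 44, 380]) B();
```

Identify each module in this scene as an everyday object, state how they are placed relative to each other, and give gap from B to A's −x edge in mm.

The spool's min-x is at 9; the stool's min-x is 0; gap = 9 mm.

A is a stool. B is a spool. The spool is on top of the stool. The gap from the spool to the stool's −x edge is 9 mm.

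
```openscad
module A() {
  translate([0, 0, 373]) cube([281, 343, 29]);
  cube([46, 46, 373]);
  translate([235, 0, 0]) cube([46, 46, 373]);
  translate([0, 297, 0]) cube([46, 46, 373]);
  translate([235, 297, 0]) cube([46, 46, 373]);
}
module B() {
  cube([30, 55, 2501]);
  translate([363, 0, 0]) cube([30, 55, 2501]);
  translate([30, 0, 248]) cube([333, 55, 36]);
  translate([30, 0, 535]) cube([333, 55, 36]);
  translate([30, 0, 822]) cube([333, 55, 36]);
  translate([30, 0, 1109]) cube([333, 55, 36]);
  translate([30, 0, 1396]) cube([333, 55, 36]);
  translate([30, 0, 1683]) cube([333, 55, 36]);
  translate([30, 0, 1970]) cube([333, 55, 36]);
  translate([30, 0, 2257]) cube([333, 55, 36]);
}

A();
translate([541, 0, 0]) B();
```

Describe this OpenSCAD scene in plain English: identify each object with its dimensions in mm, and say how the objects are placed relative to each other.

A is a four-legged stool. The seat is a 281×343×29 mm slab whose top surface is at z = 402 mm; four square legs, each 46×46 mm in cross-section, run from the floor (z = 0) to the underside of the seat, each flush with a corner of the seat.

B is a straight ladder. Two 30×55 mm vertical rails, 2501 mm tall, stand 393 mm apart (outside-to-outside) with their front faces coplanar on the −y side. 8 rungs, each 55 mm deep and 36 mm tall, span between the inner faces of the rails, front faces flush with the rails. The lowest rung's underside is at z = 248 mm and rungs are spaced 287 mm apart (underside to underside).

The ladder is on the floor beside the stool on its +x side.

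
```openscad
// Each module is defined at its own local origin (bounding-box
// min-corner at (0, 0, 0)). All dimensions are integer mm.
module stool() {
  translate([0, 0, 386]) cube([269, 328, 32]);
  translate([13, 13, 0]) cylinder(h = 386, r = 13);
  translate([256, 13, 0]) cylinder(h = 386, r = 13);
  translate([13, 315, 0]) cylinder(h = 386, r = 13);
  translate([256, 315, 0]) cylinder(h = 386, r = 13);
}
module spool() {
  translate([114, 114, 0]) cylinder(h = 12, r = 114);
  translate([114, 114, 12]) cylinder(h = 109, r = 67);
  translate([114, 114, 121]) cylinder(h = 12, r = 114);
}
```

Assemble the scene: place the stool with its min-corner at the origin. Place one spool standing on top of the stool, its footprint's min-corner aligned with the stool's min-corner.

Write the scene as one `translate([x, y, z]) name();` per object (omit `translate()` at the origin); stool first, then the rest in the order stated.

stool();
translate([0, 0, 418]) spool();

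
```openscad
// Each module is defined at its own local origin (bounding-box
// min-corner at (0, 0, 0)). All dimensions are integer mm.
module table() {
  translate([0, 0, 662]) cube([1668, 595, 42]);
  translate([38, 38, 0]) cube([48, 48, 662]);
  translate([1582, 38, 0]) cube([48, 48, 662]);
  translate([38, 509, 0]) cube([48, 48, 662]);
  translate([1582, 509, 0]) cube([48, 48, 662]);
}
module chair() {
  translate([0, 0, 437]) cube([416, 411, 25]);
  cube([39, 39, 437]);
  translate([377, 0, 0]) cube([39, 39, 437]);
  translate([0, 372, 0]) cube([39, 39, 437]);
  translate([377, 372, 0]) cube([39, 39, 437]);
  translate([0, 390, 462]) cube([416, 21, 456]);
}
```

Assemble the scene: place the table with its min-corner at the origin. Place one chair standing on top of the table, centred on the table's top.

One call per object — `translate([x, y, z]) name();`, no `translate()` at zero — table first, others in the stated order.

table();
translate([626, 92, 704]) chair();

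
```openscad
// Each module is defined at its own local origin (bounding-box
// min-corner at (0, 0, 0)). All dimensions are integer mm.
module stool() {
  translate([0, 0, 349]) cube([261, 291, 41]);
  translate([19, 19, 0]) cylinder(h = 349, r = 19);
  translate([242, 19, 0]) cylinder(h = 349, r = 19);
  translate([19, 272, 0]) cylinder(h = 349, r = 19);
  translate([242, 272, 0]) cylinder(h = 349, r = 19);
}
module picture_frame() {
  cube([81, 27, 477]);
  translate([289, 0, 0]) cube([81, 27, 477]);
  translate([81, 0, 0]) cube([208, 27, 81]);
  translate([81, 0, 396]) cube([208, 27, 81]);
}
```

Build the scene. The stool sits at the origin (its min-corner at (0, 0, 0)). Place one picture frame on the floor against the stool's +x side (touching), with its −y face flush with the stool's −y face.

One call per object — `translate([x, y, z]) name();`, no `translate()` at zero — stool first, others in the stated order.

stool();
translate([261, 0, 0]) picture_frame();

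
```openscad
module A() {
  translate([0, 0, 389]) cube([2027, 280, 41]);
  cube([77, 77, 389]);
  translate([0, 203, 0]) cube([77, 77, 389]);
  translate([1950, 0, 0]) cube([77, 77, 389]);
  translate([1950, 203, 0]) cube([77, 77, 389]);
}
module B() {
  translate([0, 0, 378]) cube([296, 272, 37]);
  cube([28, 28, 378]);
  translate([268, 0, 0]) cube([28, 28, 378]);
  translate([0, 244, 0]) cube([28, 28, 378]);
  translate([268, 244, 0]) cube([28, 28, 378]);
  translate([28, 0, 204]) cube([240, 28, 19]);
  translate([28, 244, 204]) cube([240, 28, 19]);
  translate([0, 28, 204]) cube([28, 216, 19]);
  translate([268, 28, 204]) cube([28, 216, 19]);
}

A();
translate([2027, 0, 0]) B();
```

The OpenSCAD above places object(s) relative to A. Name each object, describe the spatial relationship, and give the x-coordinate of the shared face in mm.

The bench's +x face and the stool's −x face are both at x = 2027 mm.

A is a bench. B is a stool. The stool is against the bench's +x side, with their −y faces flush. The x-coordinate of the shared face is 2027 mm.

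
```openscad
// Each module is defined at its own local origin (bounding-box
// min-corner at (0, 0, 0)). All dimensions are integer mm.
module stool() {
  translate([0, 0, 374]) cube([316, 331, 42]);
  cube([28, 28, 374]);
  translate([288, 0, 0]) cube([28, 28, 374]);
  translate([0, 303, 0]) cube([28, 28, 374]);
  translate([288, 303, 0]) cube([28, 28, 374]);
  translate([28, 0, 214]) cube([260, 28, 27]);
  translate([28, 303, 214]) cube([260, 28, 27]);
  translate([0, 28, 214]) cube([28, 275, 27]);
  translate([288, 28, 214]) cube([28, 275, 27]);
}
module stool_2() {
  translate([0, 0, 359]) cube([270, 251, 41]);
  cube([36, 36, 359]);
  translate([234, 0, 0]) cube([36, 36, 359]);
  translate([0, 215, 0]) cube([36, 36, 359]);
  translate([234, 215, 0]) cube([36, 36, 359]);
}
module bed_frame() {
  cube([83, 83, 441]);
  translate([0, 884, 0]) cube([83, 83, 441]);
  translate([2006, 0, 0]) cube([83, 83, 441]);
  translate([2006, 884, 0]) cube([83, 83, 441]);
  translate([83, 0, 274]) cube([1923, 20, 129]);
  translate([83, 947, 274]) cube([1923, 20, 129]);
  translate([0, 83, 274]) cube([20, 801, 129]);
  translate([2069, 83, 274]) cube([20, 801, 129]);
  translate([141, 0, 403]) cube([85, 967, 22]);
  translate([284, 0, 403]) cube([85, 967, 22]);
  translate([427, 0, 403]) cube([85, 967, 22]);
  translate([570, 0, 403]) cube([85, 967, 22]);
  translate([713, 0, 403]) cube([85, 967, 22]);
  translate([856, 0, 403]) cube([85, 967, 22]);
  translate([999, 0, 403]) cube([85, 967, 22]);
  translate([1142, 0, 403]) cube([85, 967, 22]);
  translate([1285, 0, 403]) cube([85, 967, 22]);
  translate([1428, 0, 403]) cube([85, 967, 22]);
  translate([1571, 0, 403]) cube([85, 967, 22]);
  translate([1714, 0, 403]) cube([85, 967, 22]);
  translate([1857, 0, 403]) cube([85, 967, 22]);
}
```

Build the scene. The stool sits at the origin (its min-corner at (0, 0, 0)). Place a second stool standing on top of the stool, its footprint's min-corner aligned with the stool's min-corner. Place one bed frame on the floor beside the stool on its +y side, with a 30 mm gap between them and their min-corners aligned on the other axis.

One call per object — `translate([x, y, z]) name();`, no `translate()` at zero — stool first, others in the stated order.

stool();
translate([0, 0, 416]) stool_2();
translate([0, 361, 0]) bed_frame();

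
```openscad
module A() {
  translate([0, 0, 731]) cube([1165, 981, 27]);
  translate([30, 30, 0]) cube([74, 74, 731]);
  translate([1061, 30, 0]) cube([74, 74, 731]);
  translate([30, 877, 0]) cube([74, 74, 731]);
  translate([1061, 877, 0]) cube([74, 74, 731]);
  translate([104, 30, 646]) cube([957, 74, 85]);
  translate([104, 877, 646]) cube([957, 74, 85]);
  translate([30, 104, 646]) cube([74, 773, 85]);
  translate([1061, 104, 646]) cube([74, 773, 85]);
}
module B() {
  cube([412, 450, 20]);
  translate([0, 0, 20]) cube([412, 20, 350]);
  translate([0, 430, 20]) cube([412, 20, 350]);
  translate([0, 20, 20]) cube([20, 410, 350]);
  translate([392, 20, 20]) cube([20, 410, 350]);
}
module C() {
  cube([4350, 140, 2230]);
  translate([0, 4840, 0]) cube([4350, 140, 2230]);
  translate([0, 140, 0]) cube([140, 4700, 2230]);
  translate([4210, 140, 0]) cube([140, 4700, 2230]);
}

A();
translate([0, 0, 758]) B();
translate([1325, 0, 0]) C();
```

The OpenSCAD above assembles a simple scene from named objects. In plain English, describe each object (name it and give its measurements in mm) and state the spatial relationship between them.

A is a rectangular dining table. The top is 1165×981×27 mm with its upper surface at z = 758 mm. It stands on four 74×74 mm square legs, each inset 30 mm from the nearest pair of top edges, running from the floor to the underside of the top. Four apron rails, 74 mm thick and 85 mm tall, run between adjacent legs with their top edges flush with the underside of the top and their outer faces flush with the legs' outer faces.

B is an open storage box with external size 412×450×370 mm and wall thickness 20 mm (the base is also 20 mm thick). The base covers the whole footprint; the four walls stand on the base, with the y-facing walls full-width and the x-facing walls fitting between their inner faces.

C is the wall frame of a small rectangular building: four walls, each 2230 mm tall and 140 mm thick, enclosing a footprint 4350 mm (x) by 4980 mm (y) outside-to-outside, with no floor or roof. The front and back walls (the −y and +y sides) span the full width; the two side walls fit between them.

The open box is on top of the table. The house frame is on the floor beside the table on its +x side.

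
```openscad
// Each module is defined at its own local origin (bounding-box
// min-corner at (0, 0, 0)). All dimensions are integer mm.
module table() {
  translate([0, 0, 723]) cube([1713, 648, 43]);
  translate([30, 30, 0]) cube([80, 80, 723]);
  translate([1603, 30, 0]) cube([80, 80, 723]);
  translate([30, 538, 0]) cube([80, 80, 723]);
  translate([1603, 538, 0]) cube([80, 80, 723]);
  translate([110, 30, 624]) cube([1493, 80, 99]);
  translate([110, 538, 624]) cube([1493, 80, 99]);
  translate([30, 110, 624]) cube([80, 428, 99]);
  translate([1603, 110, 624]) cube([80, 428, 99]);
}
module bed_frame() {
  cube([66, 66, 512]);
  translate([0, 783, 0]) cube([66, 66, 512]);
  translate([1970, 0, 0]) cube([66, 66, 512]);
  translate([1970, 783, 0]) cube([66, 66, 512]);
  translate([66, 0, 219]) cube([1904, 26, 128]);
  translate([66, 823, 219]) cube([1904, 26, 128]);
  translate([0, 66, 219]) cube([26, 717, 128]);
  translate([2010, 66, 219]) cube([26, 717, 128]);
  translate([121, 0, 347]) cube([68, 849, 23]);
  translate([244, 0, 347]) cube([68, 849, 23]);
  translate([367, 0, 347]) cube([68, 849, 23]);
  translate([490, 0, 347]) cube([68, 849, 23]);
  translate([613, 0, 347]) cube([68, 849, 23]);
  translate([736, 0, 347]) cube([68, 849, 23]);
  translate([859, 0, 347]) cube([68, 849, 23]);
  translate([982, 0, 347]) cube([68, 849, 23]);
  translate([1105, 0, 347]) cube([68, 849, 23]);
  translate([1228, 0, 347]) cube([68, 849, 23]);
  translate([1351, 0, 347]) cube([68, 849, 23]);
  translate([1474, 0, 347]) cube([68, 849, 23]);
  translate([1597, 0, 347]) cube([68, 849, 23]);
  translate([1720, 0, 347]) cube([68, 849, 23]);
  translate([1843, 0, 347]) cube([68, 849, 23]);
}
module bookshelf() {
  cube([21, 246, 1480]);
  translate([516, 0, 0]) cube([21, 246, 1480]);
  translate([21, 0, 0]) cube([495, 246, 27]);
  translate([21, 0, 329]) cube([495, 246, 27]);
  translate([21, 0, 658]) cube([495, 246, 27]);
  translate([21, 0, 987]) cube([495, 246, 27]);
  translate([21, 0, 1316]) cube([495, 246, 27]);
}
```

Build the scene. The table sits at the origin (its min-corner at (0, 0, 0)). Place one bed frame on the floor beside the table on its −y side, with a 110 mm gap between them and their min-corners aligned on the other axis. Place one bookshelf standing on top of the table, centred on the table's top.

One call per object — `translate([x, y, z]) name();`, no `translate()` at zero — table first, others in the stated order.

table();
translate([0, -959, 0]) bed_frame();
translate([588, 201, 766]) bookshelf();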